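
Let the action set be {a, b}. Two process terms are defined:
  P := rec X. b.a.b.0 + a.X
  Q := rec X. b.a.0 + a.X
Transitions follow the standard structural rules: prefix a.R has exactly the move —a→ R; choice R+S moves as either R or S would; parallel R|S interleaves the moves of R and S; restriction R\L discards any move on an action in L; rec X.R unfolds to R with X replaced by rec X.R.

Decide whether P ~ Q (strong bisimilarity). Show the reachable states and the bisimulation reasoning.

P's transition system — 4 states:
  p0 = rec X. b.a.b.0 + a.X → —a→ p0, —b→ p1
  p1 = a.b.0 → —a→ p2
  p2 = b.0 → —b→ p3
  p3 = 0 → ∅
Q's transition system — 3 states:
  q0 = rec X. b.a.0 + a.X → —a→ q0, —b→ q1
  q1 = a.0 → —a→ q2
  q2 = 0 → ∅
Bisimilarity quotient blocks:
  B0 = {p0}
  B1 = {p1}
  B2 = {p2}
  B3 = {p3, q2}
  B4 = {q0}
  B5 = {q1}
p0 ∈ B0, q0 ∈ B4 → different blocks

P ≁ Q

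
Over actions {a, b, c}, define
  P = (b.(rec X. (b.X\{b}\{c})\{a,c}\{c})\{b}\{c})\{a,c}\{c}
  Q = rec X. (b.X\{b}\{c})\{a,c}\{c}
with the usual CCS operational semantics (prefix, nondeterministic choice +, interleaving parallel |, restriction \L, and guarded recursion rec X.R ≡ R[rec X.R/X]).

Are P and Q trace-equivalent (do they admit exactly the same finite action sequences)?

traces(P) = traces(Q)

Reachable graph of P (2 states):
  s0 = (b.(rec X. (b.X\{b}\{c})\{a,c}\{c})\{b}\{c})\{a,c}\{c} :: --b--▸ s1
  s1 = (rec X. (b.X\{b}\{c})\{a,c}\{c})\{b}\{c}\{a,c}\{c} :: (no moves)
Reachable graph of Q (2 states):
  t0 = rec X. (b.X\{b}\{c})\{a,c}\{c} :: --b--▸ t1
  t1 = (rec X. (b.X\{b}\{c})\{a,c}\{c})\{b}\{c}\{a,c}\{c} :: (no moves)
Bisimilarity quotient blocks:
  B0 = {s0, t0}
  B1 = {s1, t1}
s0 ∈ B0, t0 ∈ B0 → same block
Bisimilar ⇒ trace-equivalent.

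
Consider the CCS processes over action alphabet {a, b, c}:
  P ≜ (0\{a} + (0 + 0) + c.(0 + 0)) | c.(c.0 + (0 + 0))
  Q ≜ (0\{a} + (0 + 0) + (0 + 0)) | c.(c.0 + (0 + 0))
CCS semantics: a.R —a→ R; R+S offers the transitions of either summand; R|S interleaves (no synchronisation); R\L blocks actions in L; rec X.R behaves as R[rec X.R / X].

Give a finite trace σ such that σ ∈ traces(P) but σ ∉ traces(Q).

LTS(P): 6 reachable states
  p0 = (0\{a} + (0 + 0) + c.(0 + 0)) | c.(c.0 + (0 + 0)) | -c-> p1, -c-> p2
  p1 = (0 + 0) | c.(c.0 + (0 + 0)) | -c-> p3
  p2 = (0\{a} + (0 + 0) + c.(0 + 0)) | (c.0 + (0 + 0)) | -c-> p3, -c-> p4
  p3 = (0 + 0) | (c.0 + (0 + 0)) | -c-> p5
  p4 = (0\{a} + (0 + 0) + c.(0 + 0)) | 0 | -c-> p5
  p5 = (0 + 0) | 0 | ·
LTS(Q): 3 reachable states
  q0 = (0\{a} + (0 + 0) + (0 + 0)) | c.(c.0 + (0 + 0)) | -c-> q1
  q1 = (0\{a} + (0 + 0) + (0 + 0)) | (c.0 + (0 + 0)) | -c-> q2
  q2 = (0\{a} + (0 + 0) + (0 + 0)) | 0 | ·
Trace ⟨ccc⟩ through P, begin at {p0}:
  after c @ step 1: {p1, p2}
  after c @ step 2: {p3, p4}
  after c @ step 3: {p5}
  P completes σ.
Trace ⟨ccc⟩ through Q, begin at {q0}:
  after c @ step 1: {q1}
  after c @ step 2: {q2}
  after c @ step 3: ∅ (Q stuck)

ccc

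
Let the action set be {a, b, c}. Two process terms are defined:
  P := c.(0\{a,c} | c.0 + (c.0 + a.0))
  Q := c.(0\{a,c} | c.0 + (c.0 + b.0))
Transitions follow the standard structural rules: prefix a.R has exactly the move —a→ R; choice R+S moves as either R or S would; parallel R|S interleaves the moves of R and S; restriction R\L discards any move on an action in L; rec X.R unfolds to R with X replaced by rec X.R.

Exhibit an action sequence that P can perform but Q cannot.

ca

P's transition system — 4 states:
  u0 = c.(0\{a,c} | c.0 + (c.0 + a.0)) :: -c-> u1
  u1 = 0\{a,c} | c.0 + (c.0 + a.0) :: -a-> u2, -c-> u2, -c-> u3
  u2 = 0 :: stopped
  u3 = 0\{a,c} | 0 :: stopped
Q's transition system — 4 states:
  v0 = c.(0\{a,c} | c.0 + (c.0 + b.0)) :: -c-> v1
  v1 = 0\{a,c} | c.0 + (c.0 + b.0) :: -b-> v2, -c-> v2, -c-> v3
  v2 = 0 :: stopped
  v3 = 0\{a,c} | 0 :: stopped
Trace ⟨ca⟩ through P, begin at {u0}:
  [1] c ⇒ {u1}
  [2] a ⇒ {u2}
  ✓ P
Trace ⟨ca⟩ through Q, begin at {v0}:
  [1] c ⇒ {v1}
  [2] a ⇒ no successor for Q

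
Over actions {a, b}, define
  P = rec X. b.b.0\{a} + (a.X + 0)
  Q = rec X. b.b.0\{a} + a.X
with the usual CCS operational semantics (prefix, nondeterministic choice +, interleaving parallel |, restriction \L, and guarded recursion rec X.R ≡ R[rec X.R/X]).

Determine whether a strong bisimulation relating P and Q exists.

P's transition system — 3 states:
  p0 = rec X. b.b.0\{a} + (a.X + 0) has moves -a-> p0, -b-> p1
  p1 = b.0\{a} has moves -b-> p2
  p2 = 0\{a} has moves ·
Q's transition system — 3 states:
  q0 = rec X. b.b.0\{a} + a.X has moves -a-> q0, -b-> q1
  q1 = b.0\{a} has moves -b-> q2
  q2 = 0\{a} has moves ·
Coarsest stable partition (strong bisimilarity classes):
  B0 = {p0, q0}
  B1 = {p1, q1}
  B2 = {p2, q2}
p0 ∈ B0, q0 ∈ B0 → same block

P ~ Q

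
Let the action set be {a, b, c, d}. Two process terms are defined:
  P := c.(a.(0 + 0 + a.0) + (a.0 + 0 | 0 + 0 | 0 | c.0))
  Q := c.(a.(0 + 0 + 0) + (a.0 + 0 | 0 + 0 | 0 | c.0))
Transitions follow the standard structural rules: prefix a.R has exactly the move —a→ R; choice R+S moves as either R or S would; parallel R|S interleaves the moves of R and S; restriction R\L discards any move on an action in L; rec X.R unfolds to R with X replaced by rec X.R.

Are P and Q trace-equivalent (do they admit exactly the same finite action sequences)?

LTS(P): 5 reachable states
  p0 = c.(a.(0 + 0 + a.0) + (a.0 + 0 | 0 + 0 | 0 | c.0)) | —c→ p1
  p1 = a.(0 + 0 + a.0) + (a.0 + 0 | 0 + 0 | 0 | c.0) | —a→ p2, —a→ p3, —c→ p4
  p2 = 0 | stopped
  p3 = 0 + 0 + a.0 | —a→ p2
  p4 = 0 | 0 | 0 | stopped
LTS(Q): 5 reachable states
  q0 = c.(a.(0 + 0 + 0) + (a.0 + 0 | 0 + 0 | 0 | c.0)) | —c→ q1
  q1 = a.(0 + 0 + 0) + (a.0 + 0 | 0 + 0 | 0 | c.0) | —a→ q2, —a→ q3, —c→ q4
  q2 = 0 | stopped
  q3 = 0 + 0 + 0 | stopped
  q4 = 0 | 0 | 0 | stopped
Executing caa from P (initial set {p0}):
  step 1 (c): {p1}
  step 2 (a): {p2, p3}
  step 3 (a): {p2}
  P completes σ.
Executing caa from Q (initial set {q0}):
  step 1 (c): {q1}
  step 2 (a): {q2, q3}
  step 3 (a): no successor for Q

traces(P) ≠ traces(Q) — witness ⟨caa⟩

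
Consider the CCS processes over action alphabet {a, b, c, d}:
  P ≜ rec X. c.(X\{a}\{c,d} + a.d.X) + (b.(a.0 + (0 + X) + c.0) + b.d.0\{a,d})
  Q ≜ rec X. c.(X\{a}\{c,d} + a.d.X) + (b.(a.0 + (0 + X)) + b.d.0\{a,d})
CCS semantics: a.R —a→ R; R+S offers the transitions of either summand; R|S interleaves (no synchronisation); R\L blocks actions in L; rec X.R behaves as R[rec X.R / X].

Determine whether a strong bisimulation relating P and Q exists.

NO

LTS(P): 9 reachable states
  u0 = rec X. c.(X\{a}\{c,d} + a.d.X) + (b.(a.0 + (0 + X) + c.0) + b.d.0\{a,d}) has moves =b=> u1, =b=> u2, =c=> u3
  u1 = a.0 + (0 + (rec X. c.(X\{a}\{c,d} + a.d.X) + (b.(a.0 + (0 + X) + c.0) + b.d.0\{a,d}))) + c.0 has moves =a=> u4, =b=> u1, =b=> u2, =c=> u3, =c=> u4
  u2 = d.0\{a,d} has moves =d=> u5
  u3 = (rec X. c.(X\{a}\{c,d} + a.d.X) + (b.(a.0 + (0 + X) + c.0) + b.d.0\{a,d}))\{a}\{c,d} + a.d.(rec X. c.(X\{a}\{c,d} + a.d.X) + (b.(a.0 + (0 + X) + c.0) + b.d.0\{a,d})) has moves =a=> u6, =b=> u7, =b=> u8
  u4 = 0 has moves ·
  u5 = 0\{a,d} has moves ·
  u6 = d.(rec X. c.(X\{a}\{c,d} + a.d.X) + (b.(a.0 + (0 + X) + c.0) + b.d.0\{a,d})) has moves =d=> u0
  u7 = (a.0 + (0 + (rec X. c.(X\{a}\{c,d} + a.d.X) + (b.(a.0 + (0 + X) + c.0) + b.d.0\{a,d}))) + c.0)\{a}\{c,d} has moves =b=> u7, =b=> u8
  u8 = (d.0\{a,d})\{a}\{c,d} has moves ·
LTS(Q): 9 reachable states
  v0 = rec X. c.(X\{a}\{c,d} + a.d.X) + (b.(a.0 + (0 + X)) + b.d.0\{a,d}) has moves =b=> v1, =b=> v2, =c=> v3
  v1 = a.0 + (0 + (rec X. c.(X\{a}\{c,d} + a.d.X) + (b.(a.0 + (0 + X)) + b.d.0\{a,d}))) has moves =a=> v4, =b=> v1, =b=> v2, =c=> v3
  v2 = d.0\{a,d} has moves =d=> v5
  v3 = (rec X. c.(X\{a}\{c,d} + a.d.X) + (b.(a.0 + (0 + X)) + b.d.0\{a,d}))\{a}\{c,d} + a.d.(rec X. c.(X\{a}\{c,d} + a.d.X) + (b.(a.0 + (0 + X)) + b.d.0\{a,d})) has moves =a=> v6, =b=> v7, =b=> v8
  v4 = 0 has moves ·
  v5 = 0\{a,d} has moves ·
  v6 = d.(rec X. c.(X\{a}\{c,d} + a.d.X) + (b.(a.0 + (0 + X)) + b.d.0\{a,d})) has moves =d=> v0
  v7 = (a.0 + (0 + (rec X. c.(X\{a}\{c,d} + a.d.X) + (b.(a.0 + (0 + X)) + b.d.0\{a,d}))))\{a}\{c,d} has moves =b=> v7, =b=> v8
  v8 = (d.0\{a,d})\{a}\{c,d} has moves ·
Coarsest stable partition (strong bisimilarity classes):
  B0 = {u0}
  B1 = {u1}
  B2 = {u4, u5, u8, v4, v5, v8}
  B3 = {u3}
  B4 = {u6}
  B5 = {u7, v7}
  B6 = {u2, v2}
  B7 = {v0}
  B8 = {v1}
  B9 = {v3}
  B10 = {v6}
u0 ∈ B0, v0 ∈ B7 → different blocks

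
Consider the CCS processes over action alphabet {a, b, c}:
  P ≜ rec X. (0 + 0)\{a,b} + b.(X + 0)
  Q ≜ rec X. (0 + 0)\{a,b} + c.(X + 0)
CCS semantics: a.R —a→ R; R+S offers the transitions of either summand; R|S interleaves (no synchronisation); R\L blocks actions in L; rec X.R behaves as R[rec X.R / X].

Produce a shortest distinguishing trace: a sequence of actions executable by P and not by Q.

P's transition system — 2 states:
  p0 = rec X. (0 + 0)\{a,b} + b.(X + 0) → —b→ p1
  p1 = (rec X. (0 + 0)\{a,b} + b.(X + 0)) + 0 → —b→ p1
Q's transition system — 2 states:
  q0 = rec X. (0 + 0)\{a,b} + c.(X + 0) → —c→ q1
  q1 = (rec X. (0 + 0)\{a,b} + c.(X + 0)) + 0 → —c→ q1
Run σ = ⟨b⟩ on P: start {p0}
  after b @ step 1: {p1}
  — P admits the full trace.
Run σ = ⟨b⟩ on Q: start {q0}
  after b @ step 1: ∅  — Q cannot continue

b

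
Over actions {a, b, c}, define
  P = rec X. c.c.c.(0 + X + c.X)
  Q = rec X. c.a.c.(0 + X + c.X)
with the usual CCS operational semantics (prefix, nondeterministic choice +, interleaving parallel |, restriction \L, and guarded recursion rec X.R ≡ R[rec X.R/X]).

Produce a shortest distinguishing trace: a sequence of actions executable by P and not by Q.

P's transition system — 4 states:
  s0 = rec X. c.c.c.(0 + X + c.X) | =c=> s1
  s1 = c.c.(0 + (rec X. c.c.c.(0 + X + c.X)) + c.(rec X. c.c.c.(0 + X + c.X))) | =c=> s2
  s2 = c.(0 + (rec X. c.c.c.(0 + X + c.X)) + c.(rec X. c.c.c.(0 + X + c.X))) | =c=> s3
  s3 = 0 + (rec X. c.c.c.(0 + X + c.X)) + c.(rec X. c.c.c.(0 + X + c.X)) | =c=> s0, =c=> s1
Q's transition system — 4 states:
  t0 = rec X. c.a.c.(0 + X + c.X) | =c=> t1
  t1 = a.c.(0 + (rec X. c.a.c.(0 + X + c.X)) + c.(rec X. c.a.c.(0 + X + c.X))) | =a=> t2
  t2 = c.(0 + (rec X. c.a.c.(0 + X + c.X)) + c.(rec X. c.a.c.(0 + X + c.X))) | =c=> t3
  t3 = 0 + (rec X. c.a.c.(0 + X + c.X)) + c.(rec X. c.a.c.(0 + X + c.X)) | =c=> t0, =c=> t1
Trace ⟨cc⟩ through P, begin at {s0}:
  after c @ step 1: {s1}
  after c @ step 2: {s2}
  ✓ P
Trace ⟨cc⟩ through Q, begin at {t0}:
  after c @ step 1: {t1}
  after c @ step 2: no successor for Q

cc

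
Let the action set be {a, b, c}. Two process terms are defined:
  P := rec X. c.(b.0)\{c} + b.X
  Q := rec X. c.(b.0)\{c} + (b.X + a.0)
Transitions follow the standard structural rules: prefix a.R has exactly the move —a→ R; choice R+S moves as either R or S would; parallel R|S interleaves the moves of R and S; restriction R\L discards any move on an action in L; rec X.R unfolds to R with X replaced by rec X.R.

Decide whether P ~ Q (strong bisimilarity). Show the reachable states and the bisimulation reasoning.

Reachable graph of P (3 states):
  s0 = rec X. c.(b.0)\{c} + b.X ⊢ =b=> s0, =c=> s1
  s1 = (b.0)\{c} ⊢ =b=> s2
  s2 = 0\{c} ⊢ ∅
Reachable graph of Q (4 states):
  t0 = rec X. c.(b.0)\{c} + (b.X + a.0) ⊢ =a=> t1, =b=> t0, =c=> t2
  t1 = 0 ⊢ ∅
  t2 = (b.0)\{c} ⊢ =b=> t3
  t3 = 0\{c} ⊢ ∅
Coarsest stable partition (strong bisimilarity classes):
  B0 = {s0}
  B1 = {s1, t2}
  B2 = {s2, t1, t3}
  B3 = {t0}
s0 ∈ B0, t0 ∈ B3 → different blocks

NO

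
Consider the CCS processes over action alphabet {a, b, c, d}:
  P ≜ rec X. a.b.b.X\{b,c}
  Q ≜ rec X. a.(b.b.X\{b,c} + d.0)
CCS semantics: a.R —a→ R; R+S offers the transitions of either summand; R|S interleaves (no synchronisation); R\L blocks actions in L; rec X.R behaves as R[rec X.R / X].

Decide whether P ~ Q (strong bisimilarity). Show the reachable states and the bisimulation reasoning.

P's transition system — 5 states:
  p0 = rec X. a.b.b.X\{b,c} | --a--▸ p1
  p1 = b.b.(rec X. a.b.b.X\{b,c})\{b,c} | --b--▸ p2
  p2 = b.(rec X. a.b.b.X\{b,c})\{b,c} | --b--▸ p3
  p3 = (rec X. a.b.b.X\{b,c})\{b,c} | --a--▸ p4
  p4 = (b.b.(rec X. a.b.b.X\{b,c})\{b,c})\{b,c} | ∅
Q's transition system — 7 states:
  q0 = rec X. a.(b.b.X\{b,c} + d.0) | --a--▸ q1
  q1 = b.b.(rec X. a.(b.b.X\{b,c} + d.0))\{b,c} + d.0 | --b--▸ q2, --d--▸ q3
  q2 = b.(rec X. a.(b.b.X\{b,c} + d.0))\{b,c} | --b--▸ q4
  q3 = 0 | ∅
  q4 = (rec X. a.(b.b.X\{b,c} + d.0))\{b,c} | --a--▸ q5
  q5 = (b.b.(rec X. a.(b.b.X\{b,c} + d.0))\{b,c} + d.0)\{b,c} | --d--▸ q6
  q6 = 0\{b,c} | ∅
Bisimilarity quotient blocks:
  B0 = {p0}
  B1 = {p1}
  B2 = {p2}
  B3 = {p3}
  B4 = {p4, q3, q6}
  B5 = {q0}
  B6 = {q1}
  B7 = {q2}
  B8 = {q4}
  B9 = {q5}
p0 ∈ B0, q0 ∈ B5 → different blocks

P ≁ Q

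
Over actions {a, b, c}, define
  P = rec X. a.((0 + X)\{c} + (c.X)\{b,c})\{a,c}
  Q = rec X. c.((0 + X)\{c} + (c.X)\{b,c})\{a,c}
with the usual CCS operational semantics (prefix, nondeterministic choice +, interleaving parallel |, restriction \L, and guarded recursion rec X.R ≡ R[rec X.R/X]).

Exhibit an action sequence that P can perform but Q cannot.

a

Reachable graph of P (2 states):
  u0 = rec X. a.((0 + X)\{c} + (c.X)\{b,c})\{a,c} → --a--▸ u1
  u1 = ((0 + (rec X. a.((0 + X)\{c} + (c.X)\{b,c})\{a,c}))\{c} + (c.(rec X. a.((0 + X)\{c} + (c.X)\{b,c})\{a,c}))\{b,c})\{a,c} → ∅
Reachable graph of Q (2 states):
  v0 = rec X. c.((0 + X)\{c} + (c.X)\{b,c})\{a,c} → --c--▸ v1
  v1 = ((0 + (rec X. c.((0 + X)\{c} + (c.X)\{b,c})\{a,c}))\{c} + (c.(rec X. c.((0 + X)\{c} + (c.X)\{b,c})\{a,c}))\{b,c})\{a,c} → ∅
Executing a from P (initial set {u0}):
  [1] a ⇒ {u1}
  — P admits the full trace.
Executing a from Q (initial set {v0}):
  [1] a ⇒ ∅ (Q stuck)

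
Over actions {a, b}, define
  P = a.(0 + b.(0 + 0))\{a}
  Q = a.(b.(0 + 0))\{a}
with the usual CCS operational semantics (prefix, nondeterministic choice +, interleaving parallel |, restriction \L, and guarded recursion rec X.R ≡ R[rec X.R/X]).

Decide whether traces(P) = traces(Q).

LTS(P): 3 reachable states
  p0 = a.(0 + b.(0 + 0))\{a} ⊢ =a=> p1
  p1 = (0 + b.(0 + 0))\{a} ⊢ =b=> p2
  p2 = (0 + 0)\{a} ⊢ ∅
LTS(Q): 3 reachable states
  q0 = a.(b.(0 + 0))\{a} ⊢ =a=> q1
  q1 = (b.(0 + 0))\{a} ⊢ =b=> q2
  q2 = (0 + 0)\{a} ⊢ ∅
Partition-refinement fixed point:
  B0 = {p0, q0}
  B1 = {p1, q1}
  B2 = {p2, q2}
p0 ∈ B0, q0 ∈ B0 → same block
Bisimilar ⇒ trace-equivalent.

traces(P) = traces(Q)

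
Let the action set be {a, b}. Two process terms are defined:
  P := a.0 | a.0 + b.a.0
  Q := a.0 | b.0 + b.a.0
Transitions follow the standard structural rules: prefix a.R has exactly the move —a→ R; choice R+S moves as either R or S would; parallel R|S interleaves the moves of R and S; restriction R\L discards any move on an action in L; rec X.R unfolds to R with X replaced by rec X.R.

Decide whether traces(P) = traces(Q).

trace-distinct — witness ⟨aa⟩

P's transition system — 6 states:
  p0 = a.0 | a.0 + b.a.0 :: ··a··> p1, ··a··> p2, ··b··> p3
  p1 = 0 | a.0 :: ··a··> p4
  p2 = a.0 | 0 :: ··a··> p4
  p3 = a.0 :: ··a··> p5
  p4 = 0 | 0 :: ·
  p5 = 0 :: ·
Q's transition system — 6 states:
  q0 = a.0 | b.0 + b.a.0 :: ··a··> q1, ··b··> q2, ··b··> q3
  q1 = 0 | b.0 :: ··b··> q4
  q2 = a.0 :: ··a··> q5
  q3 = a.0 | 0 :: ··a··> q4
  q4 = 0 | 0 :: ·
  q5 = 0 :: ·
Run σ = ⟨aa⟩ on P: start {p0}
  after a @ step 1: {p1, p2}
  after a @ step 2: {p4}
  ✓ P
Run σ = ⟨aa⟩ on Q: start {q0}
  after a @ step 1: {q1}
  after a @ step 2: no successor for Q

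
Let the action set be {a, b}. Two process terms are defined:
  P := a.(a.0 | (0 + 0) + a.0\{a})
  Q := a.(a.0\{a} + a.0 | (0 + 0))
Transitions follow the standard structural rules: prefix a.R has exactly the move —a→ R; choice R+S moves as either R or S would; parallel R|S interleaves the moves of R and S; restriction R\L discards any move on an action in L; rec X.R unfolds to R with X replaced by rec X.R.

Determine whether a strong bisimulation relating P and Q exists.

Reachable graph of P (4 states):
  m0 = a.(a.0 | (0 + 0) + a.0\{a}) :: --a--▸ m1
  m1 = a.0 | (0 + 0) + a.0\{a} :: --a--▸ m2, --a--▸ m3
  m2 = 0 | (0 + 0) :: ∅
  m3 = 0\{a} :: ∅
Reachable graph of Q (4 states):
  n0 = a.(a.0\{a} + a.0 | (0 + 0)) :: --a--▸ n1
  n1 = a.0\{a} + a.0 | (0 + 0) :: --a--▸ n2, --a--▸ n3
  n2 = 0 | (0 + 0) :: ∅
  n3 = 0\{a} :: ∅
Coarsest stable partition (strong bisimilarity classes):
  B0 = {m0, n0}
  B1 = {m1, n1}
  B2 = {m2, m3, n2, n3}
m0 ∈ B0, n0 ∈ B0 → same block

P ~ Q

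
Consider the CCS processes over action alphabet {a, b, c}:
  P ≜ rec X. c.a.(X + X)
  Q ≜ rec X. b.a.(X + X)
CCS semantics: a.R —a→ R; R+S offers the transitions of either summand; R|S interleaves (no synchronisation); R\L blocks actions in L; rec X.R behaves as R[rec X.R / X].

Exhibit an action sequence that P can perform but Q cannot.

c

LTS(P): 3 reachable states
  p0 = rec X. c.a.(X + X) | =c=> p1
  p1 = a.((rec X. c.a.(X + X)) + (rec X. c.a.(X + X))) | =a=> p2
  p2 = (rec X. c.a.(X + X)) + (rec X. c.a.(X + X)) | =c=> p1
LTS(Q): 3 reachable states
  q0 = rec X. b.a.(X + X) | =b=> q1
  q1 = a.((rec X. b.a.(X + X)) + (rec X. b.a.(X + X))) | =a=> q2
  q2 = (rec X. b.a.(X + X)) + (rec X. b.a.(X + X)) | =b=> q1
Executing c from P (initial set {p0}):
  [1] c ⇒ {p1}
  — P admits the full trace.
Executing c from Q (initial set {q0}):
  [1] c ⇒ ∅ (Q stuck)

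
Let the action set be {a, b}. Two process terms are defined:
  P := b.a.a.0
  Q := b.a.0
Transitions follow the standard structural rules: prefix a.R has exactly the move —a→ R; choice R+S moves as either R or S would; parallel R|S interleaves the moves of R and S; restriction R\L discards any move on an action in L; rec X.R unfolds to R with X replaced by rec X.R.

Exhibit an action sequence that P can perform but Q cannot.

Reachable graph of P (4 states):
  p0 = b.a.a.0 ⊢ —b→ p1
  p1 = a.a.0 ⊢ —a→ p2
  p2 = a.0 ⊢ —a→ p3
  p3 = 0 ⊢ ∅
Reachable graph of Q (3 states):
  q0 = b.a.0 ⊢ —b→ q1
  q1 = a.0 ⊢ —a→ q2
  q2 = 0 ⊢ ∅
Executing baa from P (initial set {p0}):
  [1] b ⇒ {p1}
  [2] a ⇒ {p2}
  [3] a ⇒ {p3}
  ✓ P
Executing baa from Q (initial set {q0}):
  [1] b ⇒ {q1}
  [2] a ⇒ {q2}
  [3] a ⇒ no successor for Q

baa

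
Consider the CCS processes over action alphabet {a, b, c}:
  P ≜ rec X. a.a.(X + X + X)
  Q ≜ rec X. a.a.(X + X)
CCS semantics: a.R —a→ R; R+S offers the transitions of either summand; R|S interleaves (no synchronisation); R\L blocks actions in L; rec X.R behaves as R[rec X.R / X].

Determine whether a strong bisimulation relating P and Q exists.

YES

P's transition system — 3 states:
  u0 = rec X. a.a.(X + X + X) | -a-> u1
  u1 = a.((rec X. a.a.(X + X + X)) + (rec X. a.a.(X + X + X)) + (rec X. a.a.(X + X + X))) | -a-> u2
  u2 = (rec X. a.a.(X + X + X)) + (rec X. a.a.(X + X + X)) + (rec X. a.a.(X + X + X)) | -a-> u1
Q's transition system — 3 states:
  v0 = rec X. a.a.(X + X) | -a-> v1
  v1 = a.((rec X. a.a.(X + X)) + (rec X. a.a.(X + X))) | -a-> v2
  v2 = (rec X. a.a.(X + X)) + (rec X. a.a.(X + X)) | -a-> v1
Partition-refinement fixed point:
  B0 = {u0, u1, u2, v0, v1, v2}
u0 ∈ B0, v0 ∈ B0 → same block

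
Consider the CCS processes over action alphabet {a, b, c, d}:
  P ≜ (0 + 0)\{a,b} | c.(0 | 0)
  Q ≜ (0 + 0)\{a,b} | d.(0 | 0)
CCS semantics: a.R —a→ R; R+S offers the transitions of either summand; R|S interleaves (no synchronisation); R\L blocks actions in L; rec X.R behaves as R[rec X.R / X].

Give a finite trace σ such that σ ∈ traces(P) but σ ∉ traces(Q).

c

P's transition system — 2 states:
  u0 = (0 + 0)\{a,b} | c.(0 | 0) ⊢ ··c··> u1
  u1 = (0 + 0)\{a,b} | (0 | 0) ⊢ ·
Q's transition system — 2 states:
  v0 = (0 + 0)\{a,b} | d.(0 | 0) ⊢ ··d··> v1
  v1 = (0 + 0)\{a,b} | (0 | 0) ⊢ ·
Run σ = ⟨c⟩ on P: start {u0}
  step 1 (c): {u1}
  P completes σ.
Run σ = ⟨c⟩ on Q: start {v0}
  step 1 (c): no successor for Q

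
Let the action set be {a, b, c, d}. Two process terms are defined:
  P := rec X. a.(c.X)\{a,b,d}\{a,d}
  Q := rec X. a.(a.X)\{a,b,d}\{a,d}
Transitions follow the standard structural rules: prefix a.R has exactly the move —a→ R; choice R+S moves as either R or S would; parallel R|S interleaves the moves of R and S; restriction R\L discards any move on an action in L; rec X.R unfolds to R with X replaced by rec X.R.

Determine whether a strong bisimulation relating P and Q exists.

LTS(P): 3 reachable states
  m0 = rec X. a.(c.X)\{a,b,d}\{a,d} :: —a→ m1
  m1 = (c.(rec X. a.(c.X)\{a,b,d}\{a,d}))\{a,b,d}\{a,d} :: —c→ m2
  m2 = (rec X. a.(c.X)\{a,b,d}\{a,d})\{a,b,d}\{a,d} :: ·
LTS(Q): 2 reachable states
  n0 = rec X. a.(a.X)\{a,b,d}\{a,d} :: —a→ n1
  n1 = (a.(rec X. a.(a.X)\{a,b,d}\{a,d}))\{a,b,d}\{a,d} :: ·
Coarsest stable partition (strong bisimilarity classes):
  B0 = {m0}
  B1 = {m1}
  B2 = {m2, n1}
  B3 = {n0}
m0 ∈ B0, n0 ∈ B3 → different blocks

not bisimilar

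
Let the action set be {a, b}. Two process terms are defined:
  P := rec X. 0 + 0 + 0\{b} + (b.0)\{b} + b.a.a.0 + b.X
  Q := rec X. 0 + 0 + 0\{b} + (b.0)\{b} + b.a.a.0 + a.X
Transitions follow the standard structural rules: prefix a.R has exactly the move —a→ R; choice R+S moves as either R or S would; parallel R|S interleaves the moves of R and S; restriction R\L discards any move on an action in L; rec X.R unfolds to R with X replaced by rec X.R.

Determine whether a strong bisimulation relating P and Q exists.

Reachable graph of P (4 states):
  u0 = rec X. 0 + 0 + 0\{b} + (b.0)\{b} + b.a.a.0 + b.X ⊢ =b=> u0, =b=> u1
  u1 = a.a.0 ⊢ =a=> u2
  u2 = a.0 ⊢ =a=> u3
  u3 = 0 ⊢ ∅
Reachable graph of Q (4 states):
  v0 = rec X. 0 + 0 + 0\{b} + (b.0)\{b} + b.a.a.0 + a.X ⊢ =a=> v0, =b=> v1
  v1 = a.a.0 ⊢ =a=> v2
  v2 = a.0 ⊢ =a=> v3
  v3 = 0 ⊢ ∅
Coarsest stable partition (strong bisimilarity classes):
  B0 = {u0}
  B1 = {u1, v1}
  B2 = {u2, v2}
  B3 = {u3, v3}
  B4 = {v0}
u0 ∈ B0, v0 ∈ B4 → different blocks

P ≁ Q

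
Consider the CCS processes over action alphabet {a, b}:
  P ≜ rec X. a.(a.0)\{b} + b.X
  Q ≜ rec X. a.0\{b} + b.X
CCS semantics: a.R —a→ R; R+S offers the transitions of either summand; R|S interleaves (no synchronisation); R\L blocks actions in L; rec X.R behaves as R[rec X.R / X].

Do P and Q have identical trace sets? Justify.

trace-distinct — witness ⟨aa⟩

LTS(P): 3 reachable states
  u0 = rec X. a.(a.0)\{b} + b.X | =a=> u1, =b=> u0
  u1 = (a.0)\{b} | =a=> u2
  u2 = 0\{b} | (no moves)
LTS(Q): 2 reachable states
  v0 = rec X. a.0\{b} + b.X | =a=> v1, =b=> v0
  v1 = 0\{b} | (no moves)
Executing aa from P (initial set {u0}):
  step 1 (a): {u1}
  step 2 (a): {u2}
  P completes σ.
Executing aa from Q (initial set {v0}):
  step 1 (a): {v1}
  step 2 (a): no successor for Q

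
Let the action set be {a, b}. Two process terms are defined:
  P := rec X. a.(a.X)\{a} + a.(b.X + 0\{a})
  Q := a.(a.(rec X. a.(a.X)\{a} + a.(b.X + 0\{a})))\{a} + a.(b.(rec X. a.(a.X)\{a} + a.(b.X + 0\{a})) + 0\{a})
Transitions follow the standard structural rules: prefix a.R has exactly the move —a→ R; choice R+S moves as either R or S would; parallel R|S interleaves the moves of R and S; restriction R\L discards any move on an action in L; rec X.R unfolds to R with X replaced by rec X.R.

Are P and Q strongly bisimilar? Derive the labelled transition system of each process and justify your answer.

P ~ Q

LTS(P): 3 reachable states
  s0 = rec X. a.(a.X)\{a} + a.(b.X + 0\{a}) → =a=> s1, =a=> s2
  s1 = (a.(rec X. a.(a.X)\{a} + a.(b.X + 0\{a})))\{a} → (no moves)
  s2 = b.(rec X. a.(a.X)\{a} + a.(b.X + 0\{a})) + 0\{a} → =b=> s0
LTS(Q): 4 reachable states
  t0 = a.(a.(rec X. a.(a.X)\{a} + a.(b.X + 0\{a})))\{a} + a.(b.(rec X. a.(a.X)\{a} + a.(b.X + 0\{a})) + 0\{a}) → =a=> t1, =a=> t2
  t1 = (a.(rec X. a.(a.X)\{a} + a.(b.X + 0\{a})))\{a} → (no moves)
  t2 = b.(rec X. a.(a.X)\{a} + a.(b.X + 0\{a})) + 0\{a} → =b=> t3
  t3 = rec X. a.(a.X)\{a} + a.(b.X + 0\{a}) → =a=> t1, =a=> t2
Bisimilarity quotient blocks:
  B0 = {s0, t0, t3}
  B1 = {s2, t2}
  B2 = {s1, t1}
s0 ∈ B0, t0 ∈ B0 → same block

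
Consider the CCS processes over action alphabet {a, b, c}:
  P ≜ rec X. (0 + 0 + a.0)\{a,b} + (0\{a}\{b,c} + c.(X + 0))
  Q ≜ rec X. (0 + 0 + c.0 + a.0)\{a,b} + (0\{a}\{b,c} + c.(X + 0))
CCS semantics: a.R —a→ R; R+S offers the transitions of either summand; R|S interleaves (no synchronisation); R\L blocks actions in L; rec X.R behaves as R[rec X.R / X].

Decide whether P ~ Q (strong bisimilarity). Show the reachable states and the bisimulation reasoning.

P ≁ Q

LTS(P): 2 reachable states
  u0 = rec X. (0 + 0 + a.0)\{a,b} + (0\{a}\{b,c} + c.(X + 0)) :: --c--▸ u1
  u1 = (rec X. (0 + 0 + a.0)\{a,b} + (0\{a}\{b,c} + c.(X + 0))) + 0 :: --c--▸ u1
LTS(Q): 3 reachable states
  v0 = rec X. (0 + 0 + c.0 + a.0)\{a,b} + (0\{a}\{b,c} + c.(X + 0)) :: --c--▸ v1, --c--▸ v2
  v1 = (rec X. (0 + 0 + c.0 + a.0)\{a,b} + (0\{a}\{b,c} + c.(X + 0))) + 0 :: --c--▸ v1, --c--▸ v2
  v2 = 0\{a,b} :: ·
Coarsest stable partition (strong bisimilarity classes):
  B0 = {u0, u1}
  B1 = {v0, v1}
  B2 = {v2}
u0 ∈ B0, v0 ∈ B1 → different blocks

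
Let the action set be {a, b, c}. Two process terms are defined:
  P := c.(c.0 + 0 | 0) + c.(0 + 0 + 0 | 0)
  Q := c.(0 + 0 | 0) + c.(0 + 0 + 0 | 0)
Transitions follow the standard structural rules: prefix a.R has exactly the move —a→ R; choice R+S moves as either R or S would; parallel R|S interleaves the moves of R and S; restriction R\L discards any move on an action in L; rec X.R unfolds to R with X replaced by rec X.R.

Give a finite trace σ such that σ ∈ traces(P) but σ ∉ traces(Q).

LTS(P): 4 reachable states
  s0 = c.(c.0 + 0 | 0) + c.(0 + 0 + 0 | 0) → =c=> s1, =c=> s2
  s1 = 0 + 0 + 0 | 0 → (no moves)
  s2 = c.0 + 0 | 0 → =c=> s3
  s3 = 0 → (no moves)
LTS(Q): 3 reachable states
  t0 = c.(0 + 0 | 0) + c.(0 + 0 + 0 | 0) → =c=> t1, =c=> t2
  t1 = 0 + 0 + 0 | 0 → (no moves)
  t2 = 0 + 0 | 0 → (no moves)
Trace ⟨cc⟩ through P, begin at {s0}:
  after c @ step 1: {s1, s2}
  after c @ step 2: {s3}
  P completes σ.
Trace ⟨cc⟩ through Q, begin at {t0}:
  after c @ step 1: {t1, t2}
  after c @ step 2: no successor for Q

cc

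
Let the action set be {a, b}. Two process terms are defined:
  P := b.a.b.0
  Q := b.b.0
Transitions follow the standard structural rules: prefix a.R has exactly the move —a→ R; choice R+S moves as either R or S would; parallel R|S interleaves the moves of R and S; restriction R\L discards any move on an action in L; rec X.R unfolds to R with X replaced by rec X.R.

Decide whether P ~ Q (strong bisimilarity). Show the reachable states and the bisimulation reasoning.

Reachable graph of P (4 states):
  u0 = b.a.b.0 ⊢ —b→ u1
  u1 = a.b.0 ⊢ —a→ u2
  u2 = b.0 ⊢ —b→ u3
  u3 = 0 ⊢ stopped
Reachable graph of Q (3 states):
  v0 = b.b.0 ⊢ —b→ v1
  v1 = b.0 ⊢ —b→ v2
  v2 = 0 ⊢ stopped
Partition-refinement fixed point:
  B0 = {u0}
  B1 = {u1}
  B2 = {u2, v1}
  B3 = {u3, v2}
  B4 = {v0}
u0 ∈ B0, v0 ∈ B4 → different blocks

P ≁ Q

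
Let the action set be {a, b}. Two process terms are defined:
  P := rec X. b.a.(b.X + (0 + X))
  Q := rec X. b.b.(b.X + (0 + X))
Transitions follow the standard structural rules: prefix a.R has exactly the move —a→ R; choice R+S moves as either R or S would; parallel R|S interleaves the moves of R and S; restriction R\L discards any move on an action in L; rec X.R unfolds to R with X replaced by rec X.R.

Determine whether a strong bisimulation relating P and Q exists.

P's transition system — 3 states:
  u0 = rec X. b.a.(b.X + (0 + X)) :: ··b··> u1
  u1 = a.(b.(rec X. b.a.(b.X + (0 + X))) + (0 + (rec X. b.a.(b.X + (0 + X))))) :: ··a··> u2
  u2 = b.(rec X. b.a.(b.X + (0 + X))) + (0 + (rec X. b.a.(b.X + (0 + X)))) :: ··b··> u0, ··b··> u1
Q's transition system — 3 states:
  v0 = rec X. b.b.(b.X + (0 + X)) :: ··b··> v1
  v1 = b.(b.(rec X. b.b.(b.X + (0 + X))) + (0 + (rec X. b.b.(b.X + (0 + X))))) :: ··b··> v2
  v2 = b.(rec X. b.b.(b.X + (0 + X))) + (0 + (rec X. b.b.(b.X + (0 + X)))) :: ··b··> v0, ··b··> v1
Bisimilarity quotient blocks:
  B0 = {u0}
  B1 = {u1}
  B2 = {u2}
  B3 = {v0, v1, v2}
u0 ∈ B0, v0 ∈ B3 → different blocks

not bisimilar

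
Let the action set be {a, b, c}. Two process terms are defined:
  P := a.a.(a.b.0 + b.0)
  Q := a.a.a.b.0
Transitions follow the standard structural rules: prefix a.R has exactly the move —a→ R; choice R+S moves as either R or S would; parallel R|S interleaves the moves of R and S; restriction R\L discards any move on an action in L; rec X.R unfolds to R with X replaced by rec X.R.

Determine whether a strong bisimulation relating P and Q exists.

NO

LTS(P): 5 reachable states
  s0 = a.a.(a.b.0 + b.0) :: --a--▸ s1
  s1 = a.(a.b.0 + b.0) :: --a--▸ s2
  s2 = a.b.0 + b.0 :: --a--▸ s3, --b--▸ s4
  s3 = b.0 :: --b--▸ s4
  s4 = 0 :: (no moves)
LTS(Q): 5 reachable states
  t0 = a.a.a.b.0 :: --a--▸ t1
  t1 = a.a.b.0 :: --a--▸ t2
  t2 = a.b.0 :: --a--▸ t3
  t3 = b.0 :: --b--▸ t4
  t4 = 0 :: (no moves)
Partition-refinement fixed point:
  B0 = {s0}
  B1 = {s1}
  B2 = {s2}
  B3 = {s3, t3}
  B4 = {s4, t4}
  B5 = {t0}
  B6 = {t1}
  B7 = {t2}
s0 ∈ B0, t0 ∈ B5 → different blocks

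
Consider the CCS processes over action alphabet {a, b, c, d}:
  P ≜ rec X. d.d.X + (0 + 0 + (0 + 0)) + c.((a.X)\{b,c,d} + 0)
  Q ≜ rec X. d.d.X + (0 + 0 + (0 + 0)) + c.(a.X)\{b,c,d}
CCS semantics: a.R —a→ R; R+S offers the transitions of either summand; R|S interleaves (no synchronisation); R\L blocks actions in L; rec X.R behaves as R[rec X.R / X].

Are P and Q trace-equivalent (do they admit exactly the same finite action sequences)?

P's transition system — 4 states:
  s0 = rec X. d.d.X + (0 + 0 + (0 + 0)) + c.((a.X)\{b,c,d} + 0) :: -c-> s1, -d-> s2
  s1 = (a.(rec X. d.d.X + (0 + 0 + (0 + 0)) + c.((a.X)\{b,c,d} + 0)))\{b,c,d} + 0 :: -a-> s3
  s2 = d.(rec X. d.d.X + (0 + 0 + (0 + 0)) + c.((a.X)\{b,c,d} + 0)) :: -d-> s0
  s3 = (rec X. d.d.X + (0 + 0 + (0 + 0)) + c.((a.X)\{b,c,d} + 0))\{b,c,d} :: stopped
Q's transition system — 4 states:
  t0 = rec X. d.d.X + (0 + 0 + (0 + 0)) + c.(a.X)\{b,c,d} :: -c-> t1, -d-> t2
  t1 = (a.(rec X. d.d.X + (0 + 0 + (0 + 0)) + c.(a.X)\{b,c,d}))\{b,c,d} :: -a-> t3
  t2 = d.(rec X. d.d.X + (0 + 0 + (0 + 0)) + c.(a.X)\{b,c,d}) :: -d-> t0
  t3 = (rec X. d.d.X + (0 + 0 + (0 + 0)) + c.(a.X)\{b,c,d})\{b,c,d} :: stopped
Coarsest stable partition (strong bisimilarity classes):
  B0 = {s0, t0}
  B1 = {s1, t1}
  B2 = {s3, t3}
  B3 = {s2, t2}
s0 ∈ B0, t0 ∈ B0 → same block
Bisimilar ⇒ trace-equivalent.

YES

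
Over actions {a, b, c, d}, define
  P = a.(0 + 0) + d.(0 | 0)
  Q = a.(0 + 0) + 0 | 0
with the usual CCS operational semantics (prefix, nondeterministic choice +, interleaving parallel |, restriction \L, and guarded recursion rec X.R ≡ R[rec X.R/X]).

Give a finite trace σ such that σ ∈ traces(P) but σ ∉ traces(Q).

d

LTS(P): 3 reachable states
  s0 = a.(0 + 0) + d.(0 | 0) has moves -a-> s1, -d-> s2
  s1 = 0 + 0 has moves ·
  s2 = 0 | 0 has moves ·
LTS(Q): 2 reachable states
  t0 = a.(0 + 0) + 0 | 0 has moves -a-> t1
  t1 = 0 + 0 has moves ·
Trace ⟨d⟩ through P, begin at {s0}:
  step 1 (d): {s2}
  — P admits the full trace.
Trace ⟨d⟩ through Q, begin at {t0}:
  step 1 (d): ∅ (Q stuck)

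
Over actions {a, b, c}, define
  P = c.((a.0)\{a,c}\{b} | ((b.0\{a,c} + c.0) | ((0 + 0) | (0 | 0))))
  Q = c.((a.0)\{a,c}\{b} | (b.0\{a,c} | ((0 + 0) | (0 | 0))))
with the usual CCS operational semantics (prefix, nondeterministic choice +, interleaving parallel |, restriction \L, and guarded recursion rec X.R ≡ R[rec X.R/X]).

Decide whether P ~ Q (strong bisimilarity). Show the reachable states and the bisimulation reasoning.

P ≁ Q

Reachable graph of P (4 states):
  p0 = c.((a.0)\{a,c}\{b} | ((b.0\{a,c} + c.0) | ((0 + 0) | (0 | 0)))) → ··c··> p1
  p1 = (a.0)\{a,c}\{b} | ((b.0\{a,c} + c.0) | ((0 + 0) | (0 | 0))) → ··b··> p2, ··c··> p3
  p2 = (a.0)\{a,c}\{b} | (0\{a,c} | ((0 + 0) | (0 | 0))) → ·
  p3 = (a.0)\{a,c}\{b} | (0 | ((0 + 0) | (0 | 0))) → ·
Reachable graph of Q (3 states):
  q0 = c.((a.0)\{a,c}\{b} | (b.0\{a,c} | ((0 + 0) | (0 | 0)))) → ··c··> q1
  q1 = (a.0)\{a,c}\{b} | (b.0\{a,c} | ((0 + 0) | (0 | 0))) → ··b··> q2
  q2 = (a.0)\{a,c}\{b} | (0\{a,c} | ((0 + 0) | (0 | 0))) → ·
Bisimilarity quotient blocks:
  B0 = {p0}
  B1 = {p1}
  B2 = {p2, p3, q2}
  B3 = {q0}
  B4 = {q1}
p0 ∈ B0, q0 ∈ B3 → different blocks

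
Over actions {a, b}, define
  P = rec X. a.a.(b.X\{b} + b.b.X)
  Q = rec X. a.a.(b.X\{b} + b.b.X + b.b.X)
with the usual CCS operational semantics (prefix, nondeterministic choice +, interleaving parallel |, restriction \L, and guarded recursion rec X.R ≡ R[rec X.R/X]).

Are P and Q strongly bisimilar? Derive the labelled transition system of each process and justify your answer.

P ~ Q

LTS(P): 7 reachable states
  m0 = rec X. a.a.(b.X\{b} + b.b.X) :: ··a··> m1
  m1 = a.(b.(rec X. a.a.(b.X\{b} + b.b.X))\{b} + b.b.(rec X. a.a.(b.X\{b} + b.b.X))) :: ··a··> m2
  m2 = b.(rec X. a.a.(b.X\{b} + b.b.X))\{b} + b.b.(rec X. a.a.(b.X\{b} + b.b.X)) :: ··b··> m3, ··b··> m4
  m3 = (rec X. a.a.(b.X\{b} + b.b.X))\{b} :: ··a··> m5
  m4 = b.(rec X. a.a.(b.X\{b} + b.b.X)) :: ··b··> m0
  m5 = (a.(b.(rec X. a.a.(b.X\{b} + b.b.X))\{b} + b.b.(rec X. a.a.(b.X\{b} + b.b.X))))\{b} :: ··a··> m6
  m6 = (b.(rec X. a.a.(b.X\{b} + b.b.X))\{b} + b.b.(rec X. a.a.(b.X\{b} + b.b.X)))\{b} :: ·
LTS(Q): 7 reachable states
  n0 = rec X. a.a.(b.X\{b} + b.b.X + b.b.X) :: ··a··> n1
  n1 = a.(b.(rec X. a.a.(b.X\{b} + b.b.X + b.b.X))\{b} + b.b.(rec X. a.a.(b.X\{b} + b.b.X + b.b.X)) + b.b.(rec X. a.a.(b.X\{b} + b.b.X + b.b.X))) :: ··a··> n2
  n2 = b.(rec X. a.a.(b.X\{b} + b.b.X + b.b.X))\{b} + b.b.(rec X. a.a.(b.X\{b} + b.b.X + b.b.X)) + b.b.(rec X. a.a.(b.X\{b} + b.b.X + b.b.X)) :: ··b··> n3, ··b··> n4
  n3 = (rec X. a.a.(b.X\{b} + b.b.X + b.b.X))\{b} :: ··a··> n5
  n4 = b.(rec X. a.a.(b.X\{b} + b.b.X + b.b.X)) :: ··b··> n0
  n5 = (a.(b.(rec X. a.a.(b.X\{b} + b.b.X + b.b.X))\{b} + b.b.(rec X. a.a.(b.X\{b} + b.b.X + b.b.X)) + b.b.(rec X. a.a.(b.X\{b} + b.b.X + b.b.X))))\{b} :: ··a··> n6
  n6 = (b.(rec X. a.a.(b.X\{b} + b.b.X + b.b.X))\{b} + b.b.(rec X. a.a.(b.X\{b} + b.b.X + b.b.X)) + b.b.(rec X. a.a.(b.X\{b} + b.b.X + b.b.X)))\{b} :: ·
Bisimilarity quotient blocks:
  B0 = {m0, n0}
  B1 = {m1, n1}
  B2 = {m2, n2}
  B3 = {m3, n3}
  B4 = {m5, n5}
  B5 = {m6, n6}
  B6 = {m4, n4}
m0 ∈ B0, n0 ∈ B0 → same block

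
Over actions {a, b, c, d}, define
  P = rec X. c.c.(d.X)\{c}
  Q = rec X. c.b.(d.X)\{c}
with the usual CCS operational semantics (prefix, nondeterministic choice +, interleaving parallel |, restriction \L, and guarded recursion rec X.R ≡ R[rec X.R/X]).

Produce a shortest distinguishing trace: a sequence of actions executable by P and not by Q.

cc

Reachable graph of P (4 states):
  m0 = rec X. c.c.(d.X)\{c} :: —c→ m1
  m1 = c.(d.(rec X. c.c.(d.X)\{c}))\{c} :: —c→ m2
  m2 = (d.(rec X. c.c.(d.X)\{c}))\{c} :: —d→ m3
  m3 = (rec X. c.c.(d.X)\{c})\{c} :: deadlocked
Reachable graph of Q (4 states):
  n0 = rec X. c.b.(d.X)\{c} :: —c→ n1
  n1 = b.(d.(rec X. c.b.(d.X)\{c}))\{c} :: —b→ n2
  n2 = (d.(rec X. c.b.(d.X)\{c}))\{c} :: —d→ n3
  n3 = (rec X. c.b.(d.X)\{c})\{c} :: deadlocked
Run σ = ⟨cc⟩ on P: start {m0}
  step 1 (c): {m1}
  step 2 (c): {m2}
  — P admits the full trace.
Run σ = ⟨cc⟩ on Q: start {n0}
  step 1 (c): {n1}
  step 2 (c): no successor for Q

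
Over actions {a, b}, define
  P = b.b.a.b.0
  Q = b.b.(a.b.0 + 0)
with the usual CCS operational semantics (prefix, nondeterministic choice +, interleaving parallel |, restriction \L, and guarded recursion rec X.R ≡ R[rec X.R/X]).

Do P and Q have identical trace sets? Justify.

Reachable graph of P (5 states):
  m0 = b.b.a.b.0 → ··b··> m1
  m1 = b.a.b.0 → ··b··> m2
  m2 = a.b.0 → ··a··> m3
  m3 = b.0 → ··b··> m4
  m4 = 0 → ∅
Reachable graph of Q (5 states):
  n0 = b.b.(a.b.0 + 0) → ··b··> n1
  n1 = b.(a.b.0 + 0) → ··b··> n2
  n2 = a.b.0 + 0 → ··a··> n3
  n3 = b.0 → ··b··> n4
  n4 = 0 → ∅
Bisimilarity quotient blocks:
  B0 = {m0, n0}
  B1 = {m1, n1}
  B2 = {m2, n2}
  B3 = {m3, n3}
  B4 = {m4, n4}
m0 ∈ B0, n0 ∈ B0 → same block
Bisimilar ⇒ trace-equivalent.

YES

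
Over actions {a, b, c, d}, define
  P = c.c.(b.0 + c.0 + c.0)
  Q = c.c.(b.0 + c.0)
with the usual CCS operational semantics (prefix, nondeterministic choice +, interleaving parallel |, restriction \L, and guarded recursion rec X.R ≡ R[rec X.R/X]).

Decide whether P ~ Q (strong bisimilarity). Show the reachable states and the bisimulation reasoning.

YES

P's transition system — 4 states:
  m0 = c.c.(b.0 + c.0 + c.0) ⊢ —c→ m1
  m1 = c.(b.0 + c.0 + c.0) ⊢ —c→ m2
  m2 = b.0 + c.0 + c.0 ⊢ —b→ m3, —c→ m3
  m3 = 0 ⊢ (no moves)
Q's transition system — 4 states:
  n0 = c.c.(b.0 + c.0) ⊢ —c→ n1
  n1 = c.(b.0 + c.0) ⊢ —c→ n2
  n2 = b.0 + c.0 ⊢ —b→ n3, —c→ n3
  n3 = 0 ⊢ (no moves)
Coarsest stable partition (strong bisimilarity classes):
  B0 = {m0, n0}
  B1 = {m1, n1}
  B2 = {m2, n2}
  B3 = {m3, n3}
m0 ∈ B0, n0 ∈ B0 → same block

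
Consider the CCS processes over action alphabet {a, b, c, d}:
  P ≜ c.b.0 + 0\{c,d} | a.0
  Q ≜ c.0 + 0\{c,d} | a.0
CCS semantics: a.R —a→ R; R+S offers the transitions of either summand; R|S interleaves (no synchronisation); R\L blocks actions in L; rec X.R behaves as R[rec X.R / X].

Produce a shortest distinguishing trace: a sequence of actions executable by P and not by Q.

LTS(P): 4 reachable states
  s0 = c.b.0 + 0\{c,d} | a.0 has moves -a-> s1, -c-> s2
  s1 = 0\{c,d} | 0 has moves stopped
  s2 = b.0 has moves -b-> s3
  s3 = 0 has moves stopped
LTS(Q): 3 reachable states
  t0 = c.0 + 0\{c,d} | a.0 has moves -a-> t1, -c-> t2
  t1 = 0\{c,d} | 0 has moves stopped
  t2 = 0 has moves stopped
Executing cb from P (initial set {s0}):
  after c @ step 1: {s2}
  after b @ step 2: {s3}
  P completes σ.
Executing cb from Q (initial set {t0}):
  after c @ step 1: {t2}
  after b @ step 2: no successor for Q

cb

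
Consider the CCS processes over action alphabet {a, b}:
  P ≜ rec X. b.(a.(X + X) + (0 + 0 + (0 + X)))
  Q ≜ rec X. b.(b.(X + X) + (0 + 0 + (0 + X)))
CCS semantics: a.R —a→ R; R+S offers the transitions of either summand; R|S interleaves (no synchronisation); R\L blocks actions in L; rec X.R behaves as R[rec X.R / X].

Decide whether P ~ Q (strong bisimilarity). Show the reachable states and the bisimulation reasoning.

Reachable graph of P (3 states):
  u0 = rec X. b.(a.(X + X) + (0 + 0 + (0 + X))) :: —b→ u1
  u1 = a.((rec X. b.(a.(X + X) + (0 + 0 + (0 + X)))) + (rec X. b.(a.(X + X) + (0 + 0 + (0 + X))))) + (0 + 0 + (0 + (rec X. b.(a.(X + X) + (0 + 0 + (0 + X)))))) :: —a→ u2, —b→ u1
  u2 = (rec X. b.(a.(X + X) + (0 + 0 + (0 + X)))) + (rec X. b.(a.(X + X) + (0 + 0 + (0 + X)))) :: —b→ u1
Reachable graph of Q (3 states):
  v0 = rec X. b.(b.(X + X) + (0 + 0 + (0 + X))) :: —b→ v1
  v1 = b.((rec X. b.(b.(X + X) + (0 + 0 + (0 + X)))) + (rec X. b.(b.(X + X) + (0 + 0 + (0 + X))))) + (0 + 0 + (0 + (rec X. b.(b.(X + X) + (0 + 0 + (0 + X)))))) :: —b→ v1, —b→ v2
  v2 = (rec X. b.(b.(X + X) + (0 + 0 + (0 + X)))) + (rec X. b.(b.(X + X) + (0 + 0 + (0 + X)))) :: —b→ v1
Partition-refinement fixed point:
  B0 = {u0, u2}
  B1 = {u1}
  B2 = {v0, v1, v2}
u0 ∈ B0, v0 ∈ B2 → different blocks

not bisimilar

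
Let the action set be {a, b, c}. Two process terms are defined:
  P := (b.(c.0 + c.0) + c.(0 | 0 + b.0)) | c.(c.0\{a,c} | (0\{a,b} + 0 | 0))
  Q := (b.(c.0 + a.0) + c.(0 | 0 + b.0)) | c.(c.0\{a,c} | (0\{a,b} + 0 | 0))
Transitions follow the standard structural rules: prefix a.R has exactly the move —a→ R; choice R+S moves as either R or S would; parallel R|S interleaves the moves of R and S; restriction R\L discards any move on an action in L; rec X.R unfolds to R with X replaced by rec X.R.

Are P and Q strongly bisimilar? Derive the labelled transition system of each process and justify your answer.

P ≁ Q

Reachable graph of P (12 states):
  m0 = (b.(c.0 + c.0) + c.(0 | 0 + b.0)) | c.(c.0\{a,c} | (0\{a,b} + 0 | 0)) :: —b→ m1, —c→ m2, —c→ m3
  m1 = (c.0 + c.0) | c.(c.0\{a,c} | (0\{a,b} + 0 | 0)) :: —c→ m4, —c→ m5
  m2 = (0 | 0 + b.0) | c.(c.0\{a,c} | (0\{a,b} + 0 | 0)) :: —b→ m5, —c→ m6
  m3 = (b.(c.0 + c.0) + c.(0 | 0 + b.0)) | (c.0\{a,c} | (0\{a,b} + 0 | 0)) :: —b→ m4, —c→ m6, —c→ m7
  m4 = (c.0 + c.0) | (c.0\{a,c} | (0\{a,b} + 0 | 0)) :: —c→ m8, —c→ m9
  m5 = 0 | c.(c.0\{a,c} | (0\{a,b} + 0 | 0)) :: —c→ m9
  m6 = (0 | 0 + b.0) | (c.0\{a,c} | (0\{a,b} + 0 | 0)) :: —b→ m9, —c→ m10
  m7 = (b.(c.0 + c.0) + c.(0 | 0 + b.0)) | (0\{a,c} | (0\{a,b} + 0 | 0)) :: —b→ m8, —c→ m10
  m8 = (c.0 + c.0) | (0\{a,c} | (0\{a,b} + 0 | 0)) :: —c→ m11
  m9 = 0 | (c.0\{a,c} | (0\{a,b} + 0 | 0)) :: —c→ m11
  m10 = (0 | 0 + b.0) | (0\{a,c} | (0\{a,b} + 0 | 0)) :: —b→ m11
  m11 = 0 | (0\{a,c} | (0\{a,b} + 0 | 0)) :: ∅
Reachable graph of Q (12 states):
  n0 = (b.(c.0 + a.0) + c.(0 | 0 + b.0)) | c.(c.0\{a,c} | (0\{a,b} + 0 | 0)) :: —b→ n1, —c→ n2, —c→ n3
  n1 = (c.0 + a.0) | c.(c.0\{a,c} | (0\{a,b} + 0 | 0)) :: —a→ n4, —c→ n4, —c→ n5
  n2 = (0 | 0 + b.0) | c.(c.0\{a,c} | (0\{a,b} + 0 | 0)) :: —b→ n4, —c→ n6
  n3 = (b.(c.0 + a.0) + c.(0 | 0 + b.0)) | (c.0\{a,c} | (0\{a,b} + 0 | 0)) :: —b→ n5, —c→ n6, —c→ n7
  n4 = 0 | c.(c.0\{a,c} | (0\{a,b} + 0 | 0)) :: —c→ n8
  n5 = (c.0 + a.0) | (c.0\{a,c} | (0\{a,b} + 0 | 0)) :: —a→ n8, —c→ n8, —c→ n9
  n6 = (0 | 0 + b.0) | (c.0\{a,c} | (0\{a,b} + 0 | 0)) :: —b→ n8, —c→ n10
  n7 = (b.(c.0 + a.0) + c.(0 | 0 + b.0)) | (0\{a,c} | (0\{a,b} + 0 | 0)) :: —b→ n9, —c→ n10
  n8 = 0 | (c.0\{a,c} | (0\{a,b} + 0 | 0)) :: —c→ n11
  n9 = (c.0 + a.0) | (0\{a,c} | (0\{a,b} + 0 | 0)) :: —a→ n11, —c→ n11
  n10 = (0 | 0 + b.0) | (0\{a,c} | (0\{a,b} + 0 | 0)) :: —b→ n11
  n11 = 0 | (0\{a,c} | (0\{a,b} + 0 | 0)) :: ∅
Bisimilarity quotient blocks:
  B0 = {m0}
  B1 = {m1}
  B2 = {m4, m5, n4}
  B3 = {m8, m9, n8}
  B4 = {m11, n11}
  B5 = {m2, m3, n2}
  B6 = {m6, m7, n6}
  B7 = {m10, n10}
  B8 = {n0}
  B9 = {n3}
  B10 = {n5}
  B11 = {n9}
  B12 = {n7}
  B13 = {n1}
m0 ∈ B0, n0 ∈ B8 → different blocks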